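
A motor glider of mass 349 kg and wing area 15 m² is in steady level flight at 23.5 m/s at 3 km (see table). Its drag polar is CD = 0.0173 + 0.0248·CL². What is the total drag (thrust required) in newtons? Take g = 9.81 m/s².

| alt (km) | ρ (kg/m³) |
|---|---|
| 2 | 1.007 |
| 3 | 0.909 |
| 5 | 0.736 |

At 3 km, from the table: ρ = 0.909 kg/m³.
Weight W = mg = 349 × 9.81 = 3423.7 N; in level flight L = W.
Dynamic pressure q = 0.5 × 0.909 × 23.5² = 251 Pa.
CL = W/(q·S) = 3423.7 / (251 × 15) = 0.9094.
CD = 0.0173 + 0.0248 × 0.9094² = 0.03781.
D = q·S·CD = 251 × 15 × 0.03781 = 142.3 N

D = 142 N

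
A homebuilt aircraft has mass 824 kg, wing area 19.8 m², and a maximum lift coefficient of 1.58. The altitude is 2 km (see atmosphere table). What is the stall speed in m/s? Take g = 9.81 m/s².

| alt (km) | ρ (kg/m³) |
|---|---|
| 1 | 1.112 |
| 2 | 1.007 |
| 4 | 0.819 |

At 2 km, from the table: ρ = 1.007 kg/m³.
Weight W = mg = 824 × 9.81 = 8083 N.
From L = ½ρV²S·CL,max = W: V_stall = √(2W/(ρSCL,max)) = √(2·8083/(1.007·19.8·1.58))
V_stall = √513.2 = 22.7 m/s

V_stall = 22.7 m/s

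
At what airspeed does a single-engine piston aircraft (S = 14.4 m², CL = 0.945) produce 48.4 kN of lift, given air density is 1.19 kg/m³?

v = 77.3 m/s

L = ½ρv²S·CL ⇒ v = √(2L/(ρ·S·CL))
v = √(2 × 48400 / (1.19 × 14.4 × 0.945)) = √5978 = 77.3 m/s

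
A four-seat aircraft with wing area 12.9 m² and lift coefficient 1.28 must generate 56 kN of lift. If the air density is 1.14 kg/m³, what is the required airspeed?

L = ½ρv²S·CL ⇒ v = √(2L/(ρ·S·CL))
v = √(2 × 56000 / (1.14 × 12.9 × 1.28)) = √5950 = 77.1 m/s

v = 77.1 m/s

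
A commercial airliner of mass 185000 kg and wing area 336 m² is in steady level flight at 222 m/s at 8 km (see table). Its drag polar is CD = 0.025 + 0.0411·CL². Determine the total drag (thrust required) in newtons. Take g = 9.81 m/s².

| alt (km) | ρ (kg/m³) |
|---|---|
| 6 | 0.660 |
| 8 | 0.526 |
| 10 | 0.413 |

At 8 km, from the table: ρ = 0.526 kg/m³.
In steady level flight, lift balances weight: W = mg = 185000 × 9.81 = 1.8148×10^6 N.
q = ½ρv² = ½ × 0.526 × 222² = 12960 Pa.
CL = 2W/(ρv²S) = 2×1.8148×10^6/(0.526×222²×336) = 0.4167.
CD = 0.025 + 0.0411 × 0.4167² = 0.03214.
D = q·S·CD = 12960 × 336 × 0.03214 = 1.4×10^5 N

D = 1.4×10^5 N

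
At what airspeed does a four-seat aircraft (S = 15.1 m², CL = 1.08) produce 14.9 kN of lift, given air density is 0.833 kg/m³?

v = 46.8 m/s

L = ½ρv²S·CL ⇒ v = √(2L/(ρ·S·CL))
v = √(2 × 14900 / (0.833 × 15.1 × 1.08)) = √2194 = 46.8 m/s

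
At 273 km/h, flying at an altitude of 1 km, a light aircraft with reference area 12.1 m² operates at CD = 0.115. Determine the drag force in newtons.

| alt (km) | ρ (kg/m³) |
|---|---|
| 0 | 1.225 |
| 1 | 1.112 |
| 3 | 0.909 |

At 1 km, from the table: ρ = 1.112 kg/m³.
Convert speed: v = 273 km/h ÷ 3.6 = 75.83 m/s.
D = ½ρv²S·CD = ½ × 1.112 × 75.83² × 12.1 × 0.115 = 4450 N

D = 4450 N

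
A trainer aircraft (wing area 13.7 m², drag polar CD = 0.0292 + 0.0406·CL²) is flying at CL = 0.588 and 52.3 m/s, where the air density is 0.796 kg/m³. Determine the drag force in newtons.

CD = 0.0292 + 0.0406 × 0.588² = 0.04324
D = ½ρv²S·CD = ½ × 0.796 × 52.3² × 13.7 × 0.04324 = 645 N

D = 645 N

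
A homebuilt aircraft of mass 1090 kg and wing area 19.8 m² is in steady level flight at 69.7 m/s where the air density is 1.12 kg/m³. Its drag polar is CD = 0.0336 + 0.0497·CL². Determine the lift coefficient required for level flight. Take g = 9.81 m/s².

Level flight ⇒ L = W = m·g = 1090 × 9.81 = 10693 N.
Dynamic pressure q = 0.5 × 1.12 × 69.7² = 2721 Pa.
CL = W/(q·S) = 10693 / (2721 × 19.8) = 0.1985.

CL = 0.199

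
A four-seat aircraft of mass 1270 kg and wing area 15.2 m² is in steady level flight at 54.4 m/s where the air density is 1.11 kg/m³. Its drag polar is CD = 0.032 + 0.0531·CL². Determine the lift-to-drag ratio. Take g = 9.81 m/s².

L/D = 11

In steady level flight, lift balances weight: W = mg = 1270 × 9.81 = 12459 N.
Dynamic pressure q = 0.5 × 1.11 × 54.4² = 1642 Pa.
CL = 2W/(ρv²S) = 2×12459/(1.11×54.4²×15.2) = 0.499.
CD = 0.032 + 0.0531 × 0.499² = 0.04522.
L/D = CL/CD = 0.499 / 0.04522 = 11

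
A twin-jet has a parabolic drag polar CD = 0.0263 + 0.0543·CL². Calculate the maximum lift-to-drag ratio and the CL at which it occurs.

For CD = CD0 + K·CL², (L/D)max occurs at CL* = √(CD0/K) and equals 1/(2√(K·CD0)).
(L/D)max = 1/(2√(0.0543 × 0.0263)) = 1/(2 × 0.03779) = 13.2
CL* = √(0.0263/0.0543) = 0.696

(L/D)max = 13.2, at CL = 0.696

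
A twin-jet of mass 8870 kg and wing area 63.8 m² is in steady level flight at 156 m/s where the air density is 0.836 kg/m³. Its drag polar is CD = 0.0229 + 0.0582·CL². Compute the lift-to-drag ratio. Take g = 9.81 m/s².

Weight W = mg = 8870 × 9.81 = 87015 N; in level flight L = W.
q = ½ρv² = ½ × 0.836 × 156² = 10170 Pa.
Required CL = L/(qS) = 87015/(10170·63.8) = 0.1341.
CD = 0.0229 + 0.0582 × 0.1341² = 0.02395.
L/D = CL/CD = 0.1341 / 0.02395 = 5.6

L/D = 5.6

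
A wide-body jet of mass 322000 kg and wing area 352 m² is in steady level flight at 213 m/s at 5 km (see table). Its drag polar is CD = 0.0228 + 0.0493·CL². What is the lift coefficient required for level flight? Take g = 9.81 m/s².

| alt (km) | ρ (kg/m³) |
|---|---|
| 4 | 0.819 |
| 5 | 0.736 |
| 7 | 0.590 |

At 5 km, from the table: ρ = 0.736 kg/m³.
Level flight ⇒ L = W = m·g = 322000 × 9.81 = 3.1588×10^6 N.
Dynamic pressure q = 0.5 × 0.736 × 213² = 16700 Pa.
CL = W/(q·S) = 3.1588×10^6 / (16700 × 352) = 0.5375.

CL = 0.537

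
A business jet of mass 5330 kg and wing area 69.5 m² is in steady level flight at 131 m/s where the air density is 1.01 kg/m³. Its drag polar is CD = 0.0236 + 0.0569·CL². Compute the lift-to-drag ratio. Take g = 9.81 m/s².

L/D = 3.61

Weight W = mg = 5330 × 9.81 = 52287 N; in level flight L = W.
Dynamic pressure q = 0.5 × 1.01 × 131² = 8666 Pa.
CL = W/(q·S) = 52287 / (8666 × 69.5) = 0.08681.
CD = 0.0236 + 0.0569 × 0.08681² = 0.02403.
L/D = CL/CD = 0.08681 / 0.02403 = 3.61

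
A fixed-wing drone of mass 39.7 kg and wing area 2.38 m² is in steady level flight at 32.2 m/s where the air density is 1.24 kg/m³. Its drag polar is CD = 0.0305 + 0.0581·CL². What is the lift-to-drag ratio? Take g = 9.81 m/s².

Level flight ⇒ L = W = m·g = 39.7 × 9.81 = 389.46 N.
q = ½ρv² = ½ × 1.24 × 32.2² = 642.8 Pa.
CL = 2W/(ρv²S) = 2×389.46/(1.24×32.2²×2.38) = 0.2546.
CD = 0.0305 + 0.0581 × 0.2546² = 0.03426.
L/D = CL/CD = 0.2546 / 0.03426 = 7.43

L/D = 7.43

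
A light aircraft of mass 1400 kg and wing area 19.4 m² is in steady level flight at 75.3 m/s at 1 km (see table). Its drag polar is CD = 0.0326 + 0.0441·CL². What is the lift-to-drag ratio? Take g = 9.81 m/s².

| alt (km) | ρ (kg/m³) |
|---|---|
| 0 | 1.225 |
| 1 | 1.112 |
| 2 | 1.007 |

At 1 km, from the table: ρ = 1.112 kg/m³.
Level flight ⇒ L = W = m·g = 1400 × 9.81 = 13734 N.
Dynamic pressure q = 0.5 × 1.112 × 75.3² = 3153 Pa.
CL = 2W/(ρv²S) = 2×13734/(1.112×75.3²×19.4) = 0.2246.
CD = 0.0326 + 0.0441 × 0.2246² = 0.03482.
L/D = CL/CD = 0.2246 / 0.03482 = 6.45

L/D = 6.45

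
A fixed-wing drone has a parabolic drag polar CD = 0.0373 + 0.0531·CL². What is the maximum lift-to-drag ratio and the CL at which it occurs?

(L/D)max = 11.2, at CL = 0.838

For CD = CD0 + K·CL², (L/D)max occurs at CL* = √(CD0/K) and equals 1/(2√(K·CD0)).
(L/D)max = 1/(2√(0.0531 × 0.0373)) = 1/(2 × 0.0445) = 11.2
CL* = √(0.0373/0.0531) = 0.838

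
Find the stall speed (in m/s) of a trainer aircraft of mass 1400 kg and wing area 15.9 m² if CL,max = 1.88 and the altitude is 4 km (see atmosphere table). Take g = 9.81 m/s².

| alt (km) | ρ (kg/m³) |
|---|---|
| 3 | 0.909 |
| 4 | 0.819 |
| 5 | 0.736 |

At 4 km, from the table: ρ = 0.819 kg/m³.
Weight W = mg = 1400 × 9.81 = 13730 N.
From L = ½ρV²S·CL,max = W: V_stall = √(2W/(ρSCL,max)) = √(2·13730/(0.819·15.9·1.88))
V_stall = √1122 = 33.5 m/s

V_stall = 33.5 m/s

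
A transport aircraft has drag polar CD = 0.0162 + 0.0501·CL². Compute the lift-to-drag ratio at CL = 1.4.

CD = 0.0162 + 0.0501 × 1.4² = 0.1144
L/D = CL/CD = 1.4 / 0.1144 = 12.2

L/D = 12.2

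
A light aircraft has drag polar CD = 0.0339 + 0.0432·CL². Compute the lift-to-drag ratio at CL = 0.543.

CD = 0.0339 + 0.0432 × 0.543² = 0.04664
L/D = CL/CD = 0.543 / 0.04664 = 11.6

L/D = 11.6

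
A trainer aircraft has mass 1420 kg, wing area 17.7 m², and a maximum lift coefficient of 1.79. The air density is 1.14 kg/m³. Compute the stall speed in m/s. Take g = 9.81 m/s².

V_stall = 27.8 m/s

Stall occurs when L = W at CL,max. W = mg = 1420 × 9.81 = 13930 N.
V_stall = √(2W/(ρ·S·CL,max)) = √(2 × 13930 / (1.14 × 17.7 × 1.79))
V_stall = √771.4 = 27.8 m/s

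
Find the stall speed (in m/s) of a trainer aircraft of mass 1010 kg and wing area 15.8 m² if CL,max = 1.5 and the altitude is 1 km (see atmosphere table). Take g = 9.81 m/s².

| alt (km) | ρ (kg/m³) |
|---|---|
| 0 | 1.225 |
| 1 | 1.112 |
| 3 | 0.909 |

V_stall = 27.4 m/s

At 1 km, from the table: ρ = 1.112 kg/m³.
Weight W = mg = 1010 × 9.81 = 9908 N.
V_stall = √(2W/(ρ·S·CL,max)) = √(2 × 9908 / (1.112 × 15.8 × 1.5))
V_stall = √751.9 = 27.4 m/s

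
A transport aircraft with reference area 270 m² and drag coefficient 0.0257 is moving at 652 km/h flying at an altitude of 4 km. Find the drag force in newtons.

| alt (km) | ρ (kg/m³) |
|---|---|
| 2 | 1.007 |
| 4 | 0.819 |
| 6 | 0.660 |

D = 93200 N

At 4 km, from the table: ρ = 0.819 kg/m³.
Convert speed: v = 652 km/h ÷ 3.6 = 181.1 m/s.
D = ½ρv²S·CD = ½ × 0.819 × 181.1² × 270 × 0.0257 = 93200 N ≈ 93.2 kN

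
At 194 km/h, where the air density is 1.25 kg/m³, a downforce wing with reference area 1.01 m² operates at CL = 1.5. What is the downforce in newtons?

L = 2750 N

Convert speed: v = 194 km/h ÷ 3.6 = 53.89 m/s.
L = ½ρv²S·CL = ½ × 1.25 × 53.89² × 1.01 × 1.5 = 2750 N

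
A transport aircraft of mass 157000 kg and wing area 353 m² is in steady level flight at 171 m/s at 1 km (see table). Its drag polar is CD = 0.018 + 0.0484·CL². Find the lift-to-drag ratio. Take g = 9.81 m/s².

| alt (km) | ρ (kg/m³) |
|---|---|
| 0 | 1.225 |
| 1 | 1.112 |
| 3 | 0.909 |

L/D = 12.5

At 1 km, from the table: ρ = 1.112 kg/m³.
Weight W = mg = 157000 × 9.81 = 1.5402×10^6 N; in level flight L = W.
q = ½ρv² = ½ × 1.112 × 171² = 16260 Pa.
Required CL = L/(qS) = 1.5402×10^6/(16260·353) = 0.2684.
CD = 0.018 + 0.0484 × 0.2684² = 0.02149.
L/D = CL/CD = 0.2684 / 0.02149 = 12.5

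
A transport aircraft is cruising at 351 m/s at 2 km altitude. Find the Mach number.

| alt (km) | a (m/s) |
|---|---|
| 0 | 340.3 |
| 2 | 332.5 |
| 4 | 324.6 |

At 2 km, from the table: a = 332.5 m/s.
M = v/a = 351 / 332.5 = 1.06

M = 1.06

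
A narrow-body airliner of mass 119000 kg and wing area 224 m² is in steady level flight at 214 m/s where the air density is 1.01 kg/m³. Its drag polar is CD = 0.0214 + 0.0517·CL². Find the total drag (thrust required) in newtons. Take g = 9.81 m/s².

Weight W = mg = 119000 × 9.81 = 1.1674×10^6 N; in level flight L = W.
q = ½ρv² = ½ × 1.01 × 214² = 23130 Pa.
CL = 2W/(ρv²S) = 2×1.1674×10^6/(1.01×214²×224) = 0.2253.
CD = 0.0214 + 0.0517 × 0.2253² = 0.02403.
D = q·S·CD = 23130 × 224 × 0.02403 = 1.245×10^5 N

D = 1.24×10^5 N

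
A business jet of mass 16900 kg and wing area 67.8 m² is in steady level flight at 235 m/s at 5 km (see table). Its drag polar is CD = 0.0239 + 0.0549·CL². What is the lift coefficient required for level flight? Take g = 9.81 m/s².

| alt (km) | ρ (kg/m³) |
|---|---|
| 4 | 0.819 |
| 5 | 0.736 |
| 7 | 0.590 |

CL = 0.12

At 5 km, from the table: ρ = 0.736 kg/m³.
In steady level flight, lift balances weight: W = mg = 16900 × 9.81 = 1.6579×10^5 N.
Dynamic pressure q = 0.5 × 0.736 × 235² = 20320 Pa.
CL = W/(q·S) = 1.6579×10^5 / (20320 × 67.8) = 0.1203.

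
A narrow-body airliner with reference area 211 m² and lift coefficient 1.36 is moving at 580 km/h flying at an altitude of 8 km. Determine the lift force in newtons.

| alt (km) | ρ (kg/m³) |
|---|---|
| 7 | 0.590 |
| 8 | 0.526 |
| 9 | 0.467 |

L = 1.96×10^6 N

At 8 km, from the table: ρ = 0.526 kg/m³.
Convert speed: v = 580 km/h ÷ 3.6 = 161.1 m/s.
Dynamic pressure q = ½ρv² = ½ × 0.526 × 161.1² = 6827 Pa.
L = q·S·CL = 6827 × 211 × 1.36 = 1.96×10^6 N ≈ 1960 kN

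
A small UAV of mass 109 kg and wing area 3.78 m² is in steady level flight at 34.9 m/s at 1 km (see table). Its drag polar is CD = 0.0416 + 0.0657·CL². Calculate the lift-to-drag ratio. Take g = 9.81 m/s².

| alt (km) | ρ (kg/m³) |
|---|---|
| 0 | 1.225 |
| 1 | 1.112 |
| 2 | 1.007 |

At 1 km, from the table: ρ = 1.112 kg/m³.
In steady level flight, lift balances weight: W = mg = 109 × 9.81 = 1069.3 N.
q = ½ρv² = ½ × 1.112 × 34.9² = 677.2 Pa.
CL = 2W/(ρv²S) = 2×1069.3/(1.112×34.9²×3.78) = 0.4177.
CD = 0.0416 + 0.0657 × 0.4177² = 0.05306.
L/D = CL/CD = 0.4177 / 0.05306 = 7.87

L/D = 7.87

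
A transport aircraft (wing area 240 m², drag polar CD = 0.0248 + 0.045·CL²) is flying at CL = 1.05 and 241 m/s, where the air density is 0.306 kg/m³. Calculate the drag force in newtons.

CD = 0.0248 + 0.045 × 1.05² = 0.07441
D = ½ρv²S·CD = ½ × 0.306 × 241² × 240 × 0.07441 = 1.59×10^5 N

D = 1.59×10^5 N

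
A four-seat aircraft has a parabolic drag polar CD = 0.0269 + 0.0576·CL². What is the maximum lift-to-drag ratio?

For CD = CD0 + K·CL², (L/D)max occurs at CL* = √(CD0/K) and equals 1/(2√(K·CD0)).
(L/D)max = 1/(2√(0.0576 × 0.0269)) = 1/(2 × 0.03936) = 12.7

(L/D)max = 12.7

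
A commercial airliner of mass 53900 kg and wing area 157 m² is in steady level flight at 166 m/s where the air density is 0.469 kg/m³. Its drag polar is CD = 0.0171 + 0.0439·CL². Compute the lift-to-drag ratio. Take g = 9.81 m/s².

In steady level flight, lift balances weight: W = mg = 53900 × 9.81 = 5.2876×10^5 N.
q = ½ρv² = ½ × 0.469 × 166² = 6462 Pa.
Required CL = L/(qS) = 5.2876×10^5/(6462·157) = 0.5212.
CD = 0.0171 + 0.0439 × 0.5212² = 0.02903.
L/D = CL/CD = 0.5212 / 0.02903 = 18

L/D = 18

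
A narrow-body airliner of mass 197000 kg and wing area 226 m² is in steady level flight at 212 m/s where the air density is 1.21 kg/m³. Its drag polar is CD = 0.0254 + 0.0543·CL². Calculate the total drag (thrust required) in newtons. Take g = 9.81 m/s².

Level flight ⇒ L = W = m·g = 197000 × 9.81 = 1.9326×10^6 N.
q = ½ρv² = ½ × 1.21 × 212² = 27190 Pa.
CL = W/(q·S) = 1.9326×10^6 / (27190 × 226) = 0.3145.
CD = 0.0254 + 0.0543 × 0.3145² = 0.03077.
D = q·S·CD = 27190 × 226 × 0.03077 = 1.891×10^5 N

D = 1.89×10^5 N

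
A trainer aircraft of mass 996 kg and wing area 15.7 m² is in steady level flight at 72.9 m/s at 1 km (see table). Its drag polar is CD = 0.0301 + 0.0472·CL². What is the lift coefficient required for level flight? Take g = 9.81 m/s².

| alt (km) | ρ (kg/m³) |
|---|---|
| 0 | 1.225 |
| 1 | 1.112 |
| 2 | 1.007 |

CL = 0.211

At 1 km, from the table: ρ = 1.112 kg/m³.
Level flight ⇒ L = W = m·g = 996 × 9.81 = 9770.8 N.
Dynamic pressure q = 0.5 × 1.112 × 72.9² = 2955 Pa.
Required CL = L/(qS) = 9770.8/(2955·15.7) = 0.2106.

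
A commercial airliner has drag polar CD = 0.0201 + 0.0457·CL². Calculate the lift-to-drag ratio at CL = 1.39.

CD = 0.0201 + 0.0457 × 1.39² = 0.1084
L/D = CL/CD = 1.39 / 0.1084 = 12.8

L/D = 12.8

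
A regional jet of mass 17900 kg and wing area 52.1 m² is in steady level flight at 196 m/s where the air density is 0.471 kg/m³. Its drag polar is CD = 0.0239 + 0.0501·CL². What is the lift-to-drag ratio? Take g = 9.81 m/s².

L/D = 12.1

In steady level flight, lift balances weight: W = mg = 17900 × 9.81 = 1.756×10^5 N.
Dynamic pressure q = 0.5 × 0.471 × 196² = 9047 Pa.
CL = 2W/(ρv²S) = 2×1.756×10^5/(0.471×196²×52.1) = 0.3725.
CD = 0.0239 + 0.0501 × 0.3725² = 0.03085.
L/D = CL/CD = 0.3725 / 0.03085 = 12.1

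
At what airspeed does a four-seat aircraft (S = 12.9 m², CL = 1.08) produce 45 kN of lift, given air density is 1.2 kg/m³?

L = ½ρv²S·CL ⇒ v = √(2L/(ρ·S·CL))
v = √(2 × 45000 / (1.2 × 12.9 × 1.08)) = √5383 = 73.4 m/s

v = 73.4 m/s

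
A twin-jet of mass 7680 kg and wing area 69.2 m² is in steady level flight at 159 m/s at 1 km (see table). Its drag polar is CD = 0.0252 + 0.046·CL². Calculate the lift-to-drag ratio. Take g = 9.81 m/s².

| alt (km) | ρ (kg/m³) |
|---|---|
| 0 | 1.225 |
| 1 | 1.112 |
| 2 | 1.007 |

At 1 km, from the table: ρ = 1.112 kg/m³.
In steady level flight, lift balances weight: W = mg = 7680 × 9.81 = 75341 N.
Dynamic pressure q = 0.5 × 1.112 × 159² = 14060 Pa.
CL = 2W/(ρv²S) = 2×75341/(1.112×159²×69.2) = 0.07746.
CD = 0.0252 + 0.046 × 0.07746² = 0.02548.
L/D = CL/CD = 0.07746 / 0.02548 = 3.04

L/D = 3.04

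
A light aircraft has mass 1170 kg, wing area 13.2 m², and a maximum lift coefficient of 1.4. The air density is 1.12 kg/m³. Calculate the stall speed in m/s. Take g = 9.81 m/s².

V_stall = 33.3 m/s

Stall occurs when L = W at CL,max. W = mg = 1170 × 9.81 = 11480 N.
V_stall = √(2W/(ρ·S·CL,max)) = √(2 × 11480 / (1.12 × 13.2 × 1.4))
V_stall = √1109 = 33.3 m/s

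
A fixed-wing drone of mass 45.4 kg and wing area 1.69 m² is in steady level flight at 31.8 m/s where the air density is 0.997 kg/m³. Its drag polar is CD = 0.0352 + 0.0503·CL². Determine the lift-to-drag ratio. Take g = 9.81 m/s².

Level flight ⇒ L = W = m·g = 45.4 × 9.81 = 445.37 N.
Dynamic pressure q = 0.5 × 0.997 × 31.8² = 504.1 Pa.
Required CL = L/(qS) = 445.37/(504.1·1.69) = 0.5228.
CD = 0.0352 + 0.0503 × 0.5228² = 0.04895.
L/D = CL/CD = 0.5228 / 0.04895 = 10.7

L/D = 10.7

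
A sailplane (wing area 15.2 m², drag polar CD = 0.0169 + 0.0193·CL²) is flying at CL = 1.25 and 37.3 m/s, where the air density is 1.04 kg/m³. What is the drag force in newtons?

D = 517 N

CD = 0.0169 + 0.0193 × 1.25² = 0.04706
D = ½ρv²S·CD = ½ × 1.04 × 37.3² × 15.2 × 0.04706 = 517 N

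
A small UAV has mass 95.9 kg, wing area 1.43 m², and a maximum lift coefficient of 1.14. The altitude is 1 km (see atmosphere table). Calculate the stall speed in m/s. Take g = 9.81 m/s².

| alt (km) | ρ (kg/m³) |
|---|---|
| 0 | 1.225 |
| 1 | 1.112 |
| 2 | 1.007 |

V_stall = 32.2 m/s

At 1 km, from the table: ρ = 1.112 kg/m³.
Stall occurs when L = W at CL,max. W = mg = 95.9 × 9.81 = 940.8 N.
From L = ½ρV²S·CL,max = W: V_stall = √(2W/(ρSCL,max)) = √(2·940.8/(1.112·1.43·1.14))
V_stall = √1038 = 32.2 m/s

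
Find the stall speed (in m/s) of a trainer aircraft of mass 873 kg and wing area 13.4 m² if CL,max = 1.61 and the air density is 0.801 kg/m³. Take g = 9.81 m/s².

V_stall = 31.5 m/s

Weight W = mg = 873 × 9.81 = 8564 N.
V_stall = √(2W/(ρ·S·CL,max)) = √(2 × 8564 / (0.801 × 13.4 × 1.61))
V_stall = √991.2 = 31.5 m/s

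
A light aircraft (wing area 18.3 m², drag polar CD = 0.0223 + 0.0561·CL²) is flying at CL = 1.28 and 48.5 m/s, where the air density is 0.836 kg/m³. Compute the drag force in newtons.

CD = 0.0223 + 0.0561 × 1.28² = 0.1142
D = ½ρv²S·CD = ½ × 0.836 × 48.5² × 18.3 × 0.1142 = 2060 N

D = 2060 N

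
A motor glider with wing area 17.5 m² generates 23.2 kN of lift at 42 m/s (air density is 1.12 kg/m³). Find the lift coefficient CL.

From L = ½ρv²S·CL, rearranging gives CL = 2L/(ρv²S).
CL = 2 × 23200 / (1.12 × 42² × 17.5) = 1.34

CL = 1.34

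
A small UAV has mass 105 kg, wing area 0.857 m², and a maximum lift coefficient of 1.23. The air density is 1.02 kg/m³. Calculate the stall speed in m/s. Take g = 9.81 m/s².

V_stall = 43.8 m/s

Stall occurs when L = W at CL,max. W = mg = 105 × 9.81 = 1030 N.
From L = ½ρV²S·CL,max = W: V_stall = √(2W/(ρSCL,max)) = √(2·1030/(1.02·0.857·1.23))
V_stall = √1916 = 43.8 m/s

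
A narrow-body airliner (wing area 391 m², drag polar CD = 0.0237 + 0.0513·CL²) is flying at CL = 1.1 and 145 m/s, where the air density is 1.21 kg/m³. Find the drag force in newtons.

CD = 0.0237 + 0.0513 × 1.1² = 0.08577
D = ½ρv²S·CD = ½ × 1.21 × 145² × 391 × 0.08577 = 4.27×10^5 N

D = 4.27×10^5 N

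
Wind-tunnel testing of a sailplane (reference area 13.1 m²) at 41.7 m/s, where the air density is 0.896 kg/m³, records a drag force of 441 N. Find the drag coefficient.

From D = ½ρv²S·CD, rearranging gives CD = 2D/(ρv²S).
CD = 2 × 441 / (0.896 × 41.7² × 13.1) = 0.0432

CD = 0.0432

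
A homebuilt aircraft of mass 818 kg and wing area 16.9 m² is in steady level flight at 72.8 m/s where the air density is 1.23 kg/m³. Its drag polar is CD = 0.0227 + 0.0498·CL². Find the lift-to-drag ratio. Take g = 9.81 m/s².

Level flight ⇒ L = W = m·g = 818 × 9.81 = 8024.6 N.
Dynamic pressure q = 0.5 × 1.23 × 72.8² = 3259 Pa.
CL = 2W/(ρv²S) = 2×8024.6/(1.23×72.8²×16.9) = 0.1457.
CD = 0.0227 + 0.0498 × 0.1457² = 0.02376.
L/D = CL/CD = 0.1457 / 0.02376 = 6.13

L/D = 6.13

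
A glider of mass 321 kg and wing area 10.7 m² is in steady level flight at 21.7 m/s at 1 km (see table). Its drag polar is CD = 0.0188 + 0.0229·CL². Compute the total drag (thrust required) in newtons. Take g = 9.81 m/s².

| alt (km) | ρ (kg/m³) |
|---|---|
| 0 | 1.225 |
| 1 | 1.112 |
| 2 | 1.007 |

At 1 km, from the table: ρ = 1.112 kg/m³.
Level flight ⇒ L = W = m·g = 321 × 9.81 = 3149 N.
q = ½ρv² = ½ × 1.112 × 21.7² = 261.8 Pa.
CL = W/(q·S) = 3149 / (261.8 × 10.7) = 1.124.
CD = 0.0188 + 0.0229 × 1.124² = 0.04774.
D = q·S·CD = 261.8 × 10.7 × 0.04774 = 133.7 N

D = 134 N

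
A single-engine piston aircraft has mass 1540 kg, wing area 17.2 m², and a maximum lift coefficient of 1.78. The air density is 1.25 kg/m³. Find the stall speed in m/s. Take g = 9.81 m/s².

Stall occurs when L = W at CL,max. W = mg = 1540 × 9.81 = 15110 N.
From L = ½ρV²S·CL,max = W: V_stall = √(2W/(ρSCL,max)) = √(2·15110/(1.25·17.2·1.78))
V_stall = √789.5 = 28.1 m/s

V_stall = 28.1 m/s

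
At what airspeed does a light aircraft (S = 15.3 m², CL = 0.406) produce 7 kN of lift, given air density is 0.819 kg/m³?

v = 52.5 m/s

L = ½ρv²S·CL ⇒ v = √(2L/(ρ·S·CL))
v = √(2 × 7000 / (0.819 × 15.3 × 0.406)) = √2752 = 52.5 m/s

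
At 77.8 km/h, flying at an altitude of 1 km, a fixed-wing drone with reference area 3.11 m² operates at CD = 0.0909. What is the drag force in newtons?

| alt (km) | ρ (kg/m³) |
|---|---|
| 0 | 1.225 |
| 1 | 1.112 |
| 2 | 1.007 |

At 1 km, from the table: ρ = 1.112 kg/m³.
Convert speed: v = 77.8 km/h ÷ 3.6 = 21.61 m/s.
Dynamic pressure q = ½ρv² = ½ × 1.112 × 21.61² = 259.7 Pa.
D = q·S·CD = 259.7 × 3.11 × 0.0909 = 73.4 N

D = 73.4 N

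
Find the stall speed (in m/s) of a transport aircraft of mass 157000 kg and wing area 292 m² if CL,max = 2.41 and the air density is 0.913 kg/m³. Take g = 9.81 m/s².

At stall, lift equals weight: L = W = m·g = 157000 × 9.81 = 1.54×10^6 N.
V_stall = √(2W/(ρ·S·CL,max)) = √(2 × 1.54×10^6 / (0.913 × 292 × 2.41))
V_stall = √4794 = 69.2 m/s

V_stall = 69.2 m/s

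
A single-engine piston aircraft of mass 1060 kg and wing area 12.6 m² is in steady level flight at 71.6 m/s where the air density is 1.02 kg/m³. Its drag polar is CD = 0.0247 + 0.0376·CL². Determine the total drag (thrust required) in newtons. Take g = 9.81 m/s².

D = 937 N

Level flight ⇒ L = W = m·g = 1060 × 9.81 = 10399 N.
q = ½ρv² = ½ × 1.02 × 71.6² = 2615 Pa.
Required CL = L/(qS) = 10399/(2615·12.6) = 0.3157.
CD = 0.0247 + 0.0376 × 0.3157² = 0.02845.
D = q·S·CD = 2615 × 12.6 × 0.02845 = 937.1 N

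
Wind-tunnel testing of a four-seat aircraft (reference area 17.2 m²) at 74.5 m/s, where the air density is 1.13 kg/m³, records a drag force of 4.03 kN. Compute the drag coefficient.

From D = ½ρv²S·CD, rearranging gives CD = 2D/(ρv²S).
CD = 2 × 4030 / (1.13 × 74.5² × 17.2) = 0.0747

CD = 0.0747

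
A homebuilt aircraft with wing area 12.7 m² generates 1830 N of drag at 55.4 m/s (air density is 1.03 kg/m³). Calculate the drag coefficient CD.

CD = 0.0912

From D = ½ρv²S·CD, rearranging gives CD = 2D/(ρv²S).
CD = 2 × 1830 / (1.03 × 55.4² × 12.7) = 0.0912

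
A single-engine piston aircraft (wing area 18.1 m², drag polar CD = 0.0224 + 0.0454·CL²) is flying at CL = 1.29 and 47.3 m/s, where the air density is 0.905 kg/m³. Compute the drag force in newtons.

D = 1790 N

CD = 0.0224 + 0.0454 × 1.29² = 0.09795
D = ½ρv²S·CD = ½ × 0.905 × 47.3² × 18.1 × 0.09795 = 1790 N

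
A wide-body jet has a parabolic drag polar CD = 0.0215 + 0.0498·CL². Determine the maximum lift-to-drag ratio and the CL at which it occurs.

(L/D)max = 15.3, at CL = 0.657

For CD = CD0 + K·CL², (L/D)max occurs at CL* = √(CD0/K) and equals 1/(2√(K·CD0)).
(L/D)max = 1/(2√(0.0498 × 0.0215)) = 1/(2 × 0.03272) = 15.3
CL* = √(0.0215/0.0498) = 0.657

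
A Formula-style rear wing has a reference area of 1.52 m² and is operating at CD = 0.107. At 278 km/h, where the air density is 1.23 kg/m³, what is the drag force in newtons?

D = 596 N

Convert speed: v = 278 km/h ÷ 3.6 = 77.22 m/s.
Dynamic pressure q = ½ρv² = ½ × 1.23 × 77.22² = 3667 Pa.
D = q·S·CD = 3667 × 1.52 × 0.107 = 596 N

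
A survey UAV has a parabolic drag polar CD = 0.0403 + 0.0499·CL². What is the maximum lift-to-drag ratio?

For CD = CD0 + K·CL², (L/D)max occurs at CL* = √(CD0/K) and equals 1/(2√(K·CD0)).
(L/D)max = 1/(2√(0.0499 × 0.0403)) = 1/(2 × 0.04484) = 11.1

(L/D)max = 11.1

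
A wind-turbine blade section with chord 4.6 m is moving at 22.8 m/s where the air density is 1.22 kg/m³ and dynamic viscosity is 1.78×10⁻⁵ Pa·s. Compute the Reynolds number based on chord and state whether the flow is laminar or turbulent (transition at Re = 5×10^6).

Re = ρ·v·c/μ = 1.22 × 22.8 × 4.6 / (1.78×10⁻⁵) = 7.19×10^6
Since 7.19×10^6 > 5×10^6, the flow is turbulent.

Re = 7.19×10^6 (turbulent)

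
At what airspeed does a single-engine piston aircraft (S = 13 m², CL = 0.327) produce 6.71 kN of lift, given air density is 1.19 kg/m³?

v = 51.5 m/s

L = ½ρv²S·CL ⇒ v = √(2L/(ρ·S·CL))
v = √(2 × 6710 / (1.19 × 13 × 0.327)) = √2653 = 51.5 m/s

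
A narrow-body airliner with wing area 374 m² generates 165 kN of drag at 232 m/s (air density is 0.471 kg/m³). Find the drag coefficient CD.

From D = ½ρv²S·CD, rearranging gives CD = 2D/(ρv²S).
CD = 2 × 1.65×10^5 / (0.471 × 232² × 374) = 0.0348

CD = 0.0348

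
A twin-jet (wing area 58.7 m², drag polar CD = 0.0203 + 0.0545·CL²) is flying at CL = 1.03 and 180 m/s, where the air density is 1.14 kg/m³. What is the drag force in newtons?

D = 84700 N

CD = 0.0203 + 0.0545 × 1.03² = 0.07812
D = ½ρv²S·CD = ½ × 1.14 × 180² × 58.7 × 0.07812 = 84700 N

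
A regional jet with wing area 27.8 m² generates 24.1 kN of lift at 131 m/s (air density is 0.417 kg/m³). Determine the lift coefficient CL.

CL = 0.242

From L = ½ρv²S·CL, rearranging gives CL = 2L/(ρv²S).
CL = 2 × 24100 / (0.417 × 131² × 27.8) = 0.242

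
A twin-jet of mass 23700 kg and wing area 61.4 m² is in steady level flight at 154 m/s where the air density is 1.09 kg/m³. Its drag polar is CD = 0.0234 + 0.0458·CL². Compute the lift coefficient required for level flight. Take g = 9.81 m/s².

CL = 0.293

Weight W = mg = 23700 × 9.81 = 2.325×10^5 N; in level flight L = W.
Dynamic pressure q = 0.5 × 1.09 × 154² = 12930 Pa.
Required CL = L/(qS) = 2.325×10^5/(12930·61.4) = 0.293.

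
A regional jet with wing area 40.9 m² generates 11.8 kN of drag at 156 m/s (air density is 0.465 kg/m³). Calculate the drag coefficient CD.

CD = 0.051

From D = ½ρv²S·CD, rearranging gives CD = 2D/(ρv²S).
CD = 2 × 11800 / (0.465 × 156² × 40.9) = 0.051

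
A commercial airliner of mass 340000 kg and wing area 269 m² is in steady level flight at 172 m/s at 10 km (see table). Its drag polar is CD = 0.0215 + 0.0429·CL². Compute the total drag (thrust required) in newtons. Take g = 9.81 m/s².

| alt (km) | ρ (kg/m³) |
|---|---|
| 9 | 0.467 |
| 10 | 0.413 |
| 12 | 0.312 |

D = 3.26×10^5 N

At 10 km, from the table: ρ = 0.413 kg/m³.
Level flight ⇒ L = W = m·g = 340000 × 9.81 = 3.3354×10^6 N.
q = ½ρv² = ½ × 0.413 × 172² = 6109 Pa.
CL = W/(q·S) = 3.3354×10^6 / (6109 × 269) = 2.03.
CD = 0.0215 + 0.0429 × 2.03² = 0.1982.
D = q·S·CD = 6109 × 269 × 0.1982 = 3.258×10^5 N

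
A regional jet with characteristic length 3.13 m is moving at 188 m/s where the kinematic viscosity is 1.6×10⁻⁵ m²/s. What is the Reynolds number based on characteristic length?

Re = 3.68×10^7

Re = v·c/ν = 188 × 3.13 / (1.6×10⁻⁵) = 3.68×10^7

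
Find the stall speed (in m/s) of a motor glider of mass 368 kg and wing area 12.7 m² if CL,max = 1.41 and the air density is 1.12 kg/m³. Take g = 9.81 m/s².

Stall occurs when L = W at CL,max. W = mg = 368 × 9.81 = 3610 N.
From L = ½ρV²S·CL,max = W: V_stall = √(2W/(ρSCL,max)) = √(2·3610/(1.12·12.7·1.41))
V_stall = √360 = 19 m/s

V_stall = 19 m/s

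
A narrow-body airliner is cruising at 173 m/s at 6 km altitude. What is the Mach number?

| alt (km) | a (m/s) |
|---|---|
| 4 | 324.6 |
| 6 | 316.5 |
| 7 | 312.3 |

M = 0.547

At 6 km, from the table: a = 316.5 m/s.
M = v/a = 173 / 316.5 = 0.547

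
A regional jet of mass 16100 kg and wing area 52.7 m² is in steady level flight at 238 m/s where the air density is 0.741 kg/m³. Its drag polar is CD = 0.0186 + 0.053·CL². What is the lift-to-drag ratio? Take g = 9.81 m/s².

Level flight ⇒ L = W = m·g = 16100 × 9.81 = 1.5794×10^5 N.
Dynamic pressure q = 0.5 × 0.741 × 238² = 20990 Pa.
CL = 2W/(ρv²S) = 2×1.5794×10^5/(0.741×238²×52.7) = 0.1428.
CD = 0.0186 + 0.053 × 0.1428² = 0.01968.
L/D = CL/CD = 0.1428 / 0.01968 = 7.26

L/D = 7.26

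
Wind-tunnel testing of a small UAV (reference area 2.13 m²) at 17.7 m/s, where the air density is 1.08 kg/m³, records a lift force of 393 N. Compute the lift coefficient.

CL = 1.09

From L = ½ρv²S·CL, rearranging gives CL = 2L/(ρv²S).
CL = 2 × 393 / (1.08 × 17.7² × 2.13) = 1.09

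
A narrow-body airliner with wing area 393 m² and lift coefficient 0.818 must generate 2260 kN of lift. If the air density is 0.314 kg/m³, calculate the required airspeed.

L = ½ρv²S·CL ⇒ v = √(2L/(ρ·S·CL))
v = √(2 × 2.26×10^6 / (0.314 × 393 × 0.818)) = √44780 = 212 m/s

v = 212 m/s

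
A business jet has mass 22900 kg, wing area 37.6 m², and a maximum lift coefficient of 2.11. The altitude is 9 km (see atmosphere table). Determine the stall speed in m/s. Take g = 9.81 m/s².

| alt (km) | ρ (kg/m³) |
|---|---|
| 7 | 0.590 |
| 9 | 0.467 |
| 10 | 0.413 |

At 9 km, from the table: ρ = 0.467 kg/m³.
Weight W = mg = 22900 × 9.81 = 2.246×10^5 N.
V_stall = √(2W/(ρ·S·CL,max)) = √(2 × 2.246×10^5 / (0.467 × 37.6 × 2.11))
V_stall = √12130 = 110 m/s

V_stall = 110 m/s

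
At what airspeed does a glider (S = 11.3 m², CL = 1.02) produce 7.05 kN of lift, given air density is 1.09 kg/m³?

L = ½ρv²S·CL ⇒ v = √(2L/(ρ·S·CL))
v = √(2 × 7050 / (1.09 × 11.3 × 1.02)) = √1122 = 33.5 m/s

v = 33.5 m/s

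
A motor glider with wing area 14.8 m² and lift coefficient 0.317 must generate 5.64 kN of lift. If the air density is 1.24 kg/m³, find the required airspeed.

v = 44 m/s

L = ½ρv²S·CL ⇒ v = √(2L/(ρ·S·CL))
v = √(2 × 5640 / (1.24 × 14.8 × 0.317)) = √1939 = 44 m/s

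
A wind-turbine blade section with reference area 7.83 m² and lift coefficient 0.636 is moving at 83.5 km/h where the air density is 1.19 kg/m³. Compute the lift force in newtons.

Convert speed: v = 83.5 km/h ÷ 3.6 = 23.19 m/s.
Dynamic pressure q = ½ρv² = ½ × 1.19 × 23.19² = 320.1 Pa.
L = q·S·CL = 320.1 × 7.83 × 0.636 = 1590 N

L = 1590 N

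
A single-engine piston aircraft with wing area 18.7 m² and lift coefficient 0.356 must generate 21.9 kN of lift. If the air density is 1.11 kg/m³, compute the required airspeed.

v = 77 m/s

L = ½ρv²S·CL ⇒ v = √(2L/(ρ·S·CL))
v = √(2 × 21900 / (1.11 × 18.7 × 0.356)) = √5927 = 77 m/s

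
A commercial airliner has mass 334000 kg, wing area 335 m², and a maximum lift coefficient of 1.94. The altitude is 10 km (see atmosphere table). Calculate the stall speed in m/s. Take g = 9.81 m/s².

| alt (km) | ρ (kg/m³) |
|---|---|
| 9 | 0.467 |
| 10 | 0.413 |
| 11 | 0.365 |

V_stall = 156 m/s

At 10 km, from the table: ρ = 0.413 kg/m³.
At stall, lift equals weight: L = W = m·g = 334000 × 9.81 = 3.277×10^6 N.
From L = ½ρV²S·CL,max = W: V_stall = √(2W/(ρSCL,max)) = √(2·3.277×10^6/(0.413·335·1.94))
V_stall = √24410 = 156 m/s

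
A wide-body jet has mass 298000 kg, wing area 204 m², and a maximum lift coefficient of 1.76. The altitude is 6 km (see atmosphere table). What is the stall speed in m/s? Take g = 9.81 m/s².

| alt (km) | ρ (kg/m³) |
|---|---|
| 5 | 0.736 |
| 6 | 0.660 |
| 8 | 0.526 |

At 6 km, from the table: ρ = 0.660 kg/m³.
At stall, lift equals weight: L = W = m·g = 298000 × 9.81 = 2.923×10^6 N.
V_stall = √(2W/(ρ·S·CL,max)) = √(2 × 2.923×10^6 / (0.66 × 204 × 1.76))
V_stall = √24670 = 157 m/s

V_stall = 157 m/s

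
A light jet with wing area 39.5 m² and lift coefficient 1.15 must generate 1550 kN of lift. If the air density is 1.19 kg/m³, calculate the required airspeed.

v = 239 m/s

L = ½ρv²S·CL ⇒ v = √(2L/(ρ·S·CL))
v = √(2 × 1.55×10^6 / (1.19 × 39.5 × 1.15)) = √57350 = 239 m/s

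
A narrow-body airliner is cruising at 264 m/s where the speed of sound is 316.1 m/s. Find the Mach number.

M = 0.835

M = v/a = 264 / 316.1 = 0.835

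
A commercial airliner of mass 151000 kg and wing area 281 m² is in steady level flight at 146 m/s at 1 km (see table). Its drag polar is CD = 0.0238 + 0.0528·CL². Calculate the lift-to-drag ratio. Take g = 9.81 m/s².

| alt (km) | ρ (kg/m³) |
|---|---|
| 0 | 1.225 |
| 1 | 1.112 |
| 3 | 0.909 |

L/D = 13

At 1 km, from the table: ρ = 1.112 kg/m³.
In steady level flight, lift balances weight: W = mg = 151000 × 9.81 = 1.4813×10^6 N.
Dynamic pressure q = 0.5 × 1.112 × 146² = 11850 Pa.
CL = W/(q·S) = 1.4813×10^6 / (11850 × 281) = 0.4448.
CD = 0.0238 + 0.0528 × 0.4448² = 0.03425.
L/D = CL/CD = 0.4448 / 0.03425 = 13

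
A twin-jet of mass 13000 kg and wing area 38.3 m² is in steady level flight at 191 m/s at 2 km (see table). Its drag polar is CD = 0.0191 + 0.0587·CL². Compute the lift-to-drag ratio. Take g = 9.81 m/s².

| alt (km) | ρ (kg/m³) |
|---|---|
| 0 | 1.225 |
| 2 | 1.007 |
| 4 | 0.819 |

At 2 km, from the table: ρ = 1.007 kg/m³.
In steady level flight, lift balances weight: W = mg = 13000 × 9.81 = 1.2753×10^5 N.
q = ½ρv² = ½ × 1.007 × 191² = 18370 Pa.
CL = W/(q·S) = 1.2753×10^5 / (18370 × 38.3) = 0.1813.
CD = 0.0191 + 0.0587 × 0.1813² = 0.02103.
L/D = CL/CD = 0.1813 / 0.02103 = 8.62

L/D = 8.62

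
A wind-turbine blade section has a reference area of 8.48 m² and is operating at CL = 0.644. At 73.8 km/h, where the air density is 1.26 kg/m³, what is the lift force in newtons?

Convert speed: v = 73.8 km/h ÷ 3.6 = 20.5 m/s.
Dynamic pressure q = ½ρv² = ½ × 1.26 × 20.5² = 264.8 Pa.
L = q·S·CL = 264.8 × 8.48 × 0.644 = 1450 N

L = 1450 N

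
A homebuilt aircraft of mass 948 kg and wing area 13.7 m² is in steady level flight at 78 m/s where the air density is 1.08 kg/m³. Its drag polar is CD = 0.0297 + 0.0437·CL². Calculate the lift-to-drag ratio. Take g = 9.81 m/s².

Level flight ⇒ L = W = m·g = 948 × 9.81 = 9299.9 N.
Dynamic pressure q = 0.5 × 1.08 × 78² = 3285 Pa.
Required CL = L/(qS) = 9299.9/(3285·13.7) = 0.2066.
CD = 0.0297 + 0.0437 × 0.2066² = 0.03157.
L/D = CL/CD = 0.2066 / 0.03157 = 6.55

L/D = 6.55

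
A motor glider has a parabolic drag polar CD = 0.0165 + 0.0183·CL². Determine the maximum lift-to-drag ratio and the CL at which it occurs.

(L/D)max = 28.8, at CL = 0.95

For CD = CD0 + K·CL², (L/D)max occurs at CL* = √(CD0/K) and equals 1/(2√(K·CD0)).
(L/D)max = 1/(2√(0.0183 × 0.0165)) = 1/(2 × 0.01738) = 28.8
CL* = √(0.0165/0.0183) = 0.95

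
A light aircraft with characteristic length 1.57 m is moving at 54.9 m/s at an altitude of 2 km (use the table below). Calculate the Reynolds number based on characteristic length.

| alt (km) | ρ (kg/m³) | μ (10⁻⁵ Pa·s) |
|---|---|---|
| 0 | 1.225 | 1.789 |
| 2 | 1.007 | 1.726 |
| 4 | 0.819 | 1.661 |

At 2 km, from the table: ρ = 1.007 kg/m³, μ = 1.726×10⁻⁵ Pa·s.
Re = ρ·v·c/μ = 1.007 × 54.9 × 1.57 / (1.726×10⁻⁵) = 5.03×10^6

Re = 5.03×10^6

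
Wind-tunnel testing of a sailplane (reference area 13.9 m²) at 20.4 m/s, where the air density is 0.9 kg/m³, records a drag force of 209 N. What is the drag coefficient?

From D = ½ρv²S·CD, rearranging gives CD = 2D/(ρv²S).
CD = 2 × 209 / (0.9 × 20.4² × 13.9) = 0.0803

CD = 0.0803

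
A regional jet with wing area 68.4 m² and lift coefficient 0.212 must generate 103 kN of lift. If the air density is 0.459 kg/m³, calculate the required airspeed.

L = ½ρv²S·CL ⇒ v = √(2L/(ρ·S·CL))
v = √(2 × 1.03×10^5 / (0.459 × 68.4 × 0.212)) = √30950 = 176 m/s

v = 176 m/s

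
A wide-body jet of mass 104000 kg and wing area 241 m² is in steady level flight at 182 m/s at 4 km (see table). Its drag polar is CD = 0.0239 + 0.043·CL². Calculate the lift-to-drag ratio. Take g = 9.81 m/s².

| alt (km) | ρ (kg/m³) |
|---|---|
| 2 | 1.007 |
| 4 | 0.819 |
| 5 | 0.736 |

At 4 km, from the table: ρ = 0.819 kg/m³.
Level flight ⇒ L = W = m·g = 104000 × 9.81 = 1.0202×10^6 N.
Dynamic pressure q = 0.5 × 0.819 × 182² = 13560 Pa.
CL = W/(q·S) = 1.0202×10^6 / (13560 × 241) = 0.3121.
CD = 0.0239 + 0.043 × 0.3121² = 0.02809.
L/D = CL/CD = 0.3121 / 0.02809 = 11.1

L/D = 11.1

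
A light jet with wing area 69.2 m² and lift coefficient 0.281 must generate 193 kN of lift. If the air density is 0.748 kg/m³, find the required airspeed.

v = 163 m/s

L = ½ρv²S·CL ⇒ v = √(2L/(ρ·S·CL))
v = √(2 × 1.93×10^5 / (0.748 × 69.2 × 0.281)) = √26540 = 163 m/s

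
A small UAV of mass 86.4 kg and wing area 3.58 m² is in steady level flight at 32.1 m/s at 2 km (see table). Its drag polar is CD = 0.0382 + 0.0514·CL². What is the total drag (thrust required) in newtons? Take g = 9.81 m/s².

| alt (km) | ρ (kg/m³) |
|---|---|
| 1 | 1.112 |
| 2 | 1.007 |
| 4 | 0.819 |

D = 90.8 N

At 2 km, from the table: ρ = 1.007 kg/m³.
In steady level flight, lift balances weight: W = mg = 86.4 × 9.81 = 847.58 N.
Dynamic pressure q = 0.5 × 1.007 × 32.1² = 518.8 Pa.
Required CL = L/(qS) = 847.58/(518.8·3.58) = 0.4563.
CD = 0.0382 + 0.0514 × 0.4563² = 0.0489.
D = q·S·CD = 518.8 × 3.58 × 0.0489 = 90.83 N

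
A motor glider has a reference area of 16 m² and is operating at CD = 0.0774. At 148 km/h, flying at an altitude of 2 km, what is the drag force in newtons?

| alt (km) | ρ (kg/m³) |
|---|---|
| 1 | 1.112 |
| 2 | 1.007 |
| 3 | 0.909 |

D = 1050 N

At 2 km, from the table: ρ = 1.007 kg/m³.
Convert speed: v = 148 km/h ÷ 3.6 = 41.11 m/s.
D = ½ρv²S·CD = ½ × 1.007 × 41.11² × 16 × 0.0774 = 1050 N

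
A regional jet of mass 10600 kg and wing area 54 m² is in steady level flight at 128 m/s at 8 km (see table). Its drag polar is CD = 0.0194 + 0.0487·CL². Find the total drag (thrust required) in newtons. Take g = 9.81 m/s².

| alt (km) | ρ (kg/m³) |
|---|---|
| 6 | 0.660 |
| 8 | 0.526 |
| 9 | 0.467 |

D = 6780 N

At 8 km, from the table: ρ = 0.526 kg/m³.
Weight W = mg = 10600 × 9.81 = 1.0399×10^5 N; in level flight L = W.
q = ½ρv² = ½ × 0.526 × 128² = 4309 Pa.
Required CL = L/(qS) = 1.0399×10^5/(4309·54) = 0.4469.
CD = 0.0194 + 0.0487 × 0.4469² = 0.02913.
D = q·S·CD = 4309 × 54 × 0.02913 = 6777 N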